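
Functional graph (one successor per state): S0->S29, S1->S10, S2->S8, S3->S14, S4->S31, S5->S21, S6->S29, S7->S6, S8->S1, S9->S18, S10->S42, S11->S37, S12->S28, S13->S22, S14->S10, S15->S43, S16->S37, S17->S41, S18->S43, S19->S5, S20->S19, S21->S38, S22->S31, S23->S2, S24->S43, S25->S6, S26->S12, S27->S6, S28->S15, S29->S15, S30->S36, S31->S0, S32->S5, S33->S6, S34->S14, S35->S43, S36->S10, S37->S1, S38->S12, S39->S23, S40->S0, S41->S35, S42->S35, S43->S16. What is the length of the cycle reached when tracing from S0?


Trace from S0 until a state repeats:
  S0 -> S29 -> S15 -> S43 -> S16 -> S37 -> S1 -> S10 -> S42 -> S35 -> S43
S43 first seen at step 3, revisited at step 10.
Cycle length = 10 - 3 = 7

7


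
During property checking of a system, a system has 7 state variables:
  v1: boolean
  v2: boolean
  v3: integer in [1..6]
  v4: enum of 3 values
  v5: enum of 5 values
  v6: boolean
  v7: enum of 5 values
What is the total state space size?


State space = product of domain sizes of all variables.
Domain sizes:
  v1 (boolean): 2
  v2 (boolean): 2
  v3 (integer in [1..6]): 6
  v4 (enum of 3 values): 3
  v5 (enum of 5 values): 5
  v6 (boolean): 2
  v7 (enum of 5 values): 5
Product = 2 * 2 * 6 * 3 * 5 * 2 * 5 = 3600

3600


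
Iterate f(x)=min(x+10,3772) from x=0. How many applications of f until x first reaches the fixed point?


Step 1: x=0, cap=3772, increment=10
Step 2: x grows by 10 each step until capped at 3772; fixed point is x=3772
Step 3: iterations = ceil(3772/10) = 378

378


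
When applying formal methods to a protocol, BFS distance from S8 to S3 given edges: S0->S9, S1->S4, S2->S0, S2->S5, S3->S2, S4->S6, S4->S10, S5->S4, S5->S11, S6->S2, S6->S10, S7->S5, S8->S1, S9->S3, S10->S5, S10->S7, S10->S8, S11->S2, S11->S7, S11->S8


BFS layer-by-layer from S8:
  dist 0: {S8}
  dist 1: {S1}
  dist 2: {S4}
  dist 3: {S6, S10}
  dist 4: {S2, S5, S7}
  dist 5: {S0, S11}
  dist 6: {S9}
  dist 7: {S3}
  -> S3 reached at distance 7
Shortest path length = 7

7


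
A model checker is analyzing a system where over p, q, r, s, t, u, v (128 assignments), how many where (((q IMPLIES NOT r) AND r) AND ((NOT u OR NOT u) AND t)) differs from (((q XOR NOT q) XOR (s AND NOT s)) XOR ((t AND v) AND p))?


F1 = (((q IMPLIES NOT r) AND r) AND ((NOT u OR NOT u) AND t))
F2 = (((q XOR NOT q) XOR (s AND NOT s)) XOR ((t AND v) AND p))
Evaluate both on each of 128 rows (bits = p,q,r,s,t,u,v):
  row 0 [0000000]: F1=0 F2=1 (differ) -> 1
  row 1 [0000001]: F1=0 F2=1 (differ) -> 1
  row 2 [0000010]: F1=0 F2=1 (differ) -> 1
  row 3 [0000011]: F1=0 F2=1 (differ) -> 1
  row 4 [0000100]: F1=0 F2=1 (differ) -> 1
  (every remaining row is evaluated the same way; all 128 results are listed next)
Full result column, 8 rows per line (p,q,r,s fixed per line; t,u,v runs 000..111 left to right):
  rows 0-7 [p,q,r,s=0000]: 11111111  (ones: 8)
  rows 8-15 [p,q,r,s=0001]: 11111111  (ones: 8)
  rows 16-23 [p,q,r,s=0010]: 11110011  (ones: 6)
  rows 24-31 [p,q,r,s=0011]: 11110011  (ones: 6)
  rows 32-39 [p,q,r,s=0100]: 11111111  (ones: 8)
  rows 40-47 [p,q,r,s=0101]: 11111111  (ones: 8)
  rows 48-55 [p,q,r,s=0110]: 11111111  (ones: 8)
  rows 56-63 [p,q,r,s=0111]: 11111111  (ones: 8)
  rows 64-71 [p,q,r,s=1000]: 11111010  (ones: 6)
  rows 72-79 [p,q,r,s=1001]: 11111010  (ones: 6)
  rows 80-87 [p,q,r,s=1010]: 11110110  (ones: 6)
  rows 88-95 [p,q,r,s=1011]: 11110110  (ones: 6)
  rows 96-103 [p,q,r,s=1100]: 11111010  (ones: 6)
  rows 104-111 [p,q,r,s=1101]: 11111010  (ones: 6)
  rows 112-119 [p,q,r,s=1110]: 11111010  (ones: 6)
  rows 120-127 [p,q,r,s=1111]: 11111010  (ones: 6)
Disagreements = 8+8+6+6+8+8+8+8+6+6+6+6+6+6+6+6 = 108

108


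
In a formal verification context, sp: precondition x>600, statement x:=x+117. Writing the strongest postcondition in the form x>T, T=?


Formula: sp(P, x:=E) = exists old_x. (x = E[old_x/x]) AND P[old_x/x] (old_x is the value of x before the assignment; eliminate old_x by solving x = E[old_x/x] for old_x)
Step 1: Precondition P: x>600, i.e. old_x > 600
Step 2: Assignment gives x = old_x + 117, so old_x = x - 117
Step 3: Substitute into P: x - 117 > 600
Step 4: Simplify: x > 600+117 = 717

717


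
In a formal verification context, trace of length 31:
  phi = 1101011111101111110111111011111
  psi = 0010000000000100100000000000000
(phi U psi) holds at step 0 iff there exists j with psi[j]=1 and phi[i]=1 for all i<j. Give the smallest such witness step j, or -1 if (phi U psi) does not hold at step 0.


(phi U psi) at 0: need smallest j with psi[j]=1 and phi[i]=1 for all i in [0,j).
Scan from step 0:
  step 0: phi=1, psi=0 -> continue
  step 1: phi=1, psi=0 -> continue
  step 2: psi=1 and phi held for [0,2) -> witness found
Witness step = 2

2


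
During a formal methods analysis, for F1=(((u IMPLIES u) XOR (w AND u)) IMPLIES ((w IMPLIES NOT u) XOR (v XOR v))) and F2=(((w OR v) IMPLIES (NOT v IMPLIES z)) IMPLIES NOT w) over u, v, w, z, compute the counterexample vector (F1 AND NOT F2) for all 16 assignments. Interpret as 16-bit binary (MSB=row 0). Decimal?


F1 = (((u IMPLIES u) XOR (w AND u)) IMPLIES ((w IMPLIES NOT u) XOR (v XOR v)))
F2 = (((w OR v) IMPLIES (NOT v IMPLIES z)) IMPLIES NOT w)
Counterexample to F1=>F2 is where F1=1 and F2=0.
Evaluate each row (bits = u,v,w,z, MSB first):
  row 0 [0000]: F1=1 F2=1 -> F1&~F2 -> 0
  row 1 [0001]: F1=1 F2=1 -> F1&~F2 -> 0
  row 2 [0010]: F1=1 F2=1 -> F1&~F2 -> 0
  row 3 [0011]: F1=1 F2=0 -> F1&~F2 -> 1
  row 4 [0100]: F1=1 F2=1 -> F1&~F2 -> 0
  row 5 [0101]: F1=1 F2=1 -> F1&~F2 -> 0
  row 6 [0110]: F1=1 F2=0 -> F1&~F2 -> 1
  row 7 [0111]: F1=1 F2=0 -> F1&~F2 -> 1
  row 8 [1000]: F1=1 F2=1 -> F1&~F2 -> 0
  row 9 [1001]: F1=1 F2=1 -> F1&~F2 -> 0
  row 10 [1010]: F1=1 F2=1 -> F1&~F2 -> 0
  row 11 [1011]: F1=1 F2=0 -> F1&~F2 -> 1
  row 12 [1100]: F1=1 F2=1 -> F1&~F2 -> 0
  row 13 [1101]: F1=1 F2=1 -> F1&~F2 -> 0
  row 14 [1110]: F1=1 F2=0 -> F1&~F2 -> 1
  row 15 [1111]: F1=1 F2=0 -> F1&~F2 -> 1
Full result column, 4 rows per line (u,v fixed per line; w,z runs 00..11 left to right):
  rows 0-3 [u,v=00]: 0001  = hex 1
  rows 4-7 [u,v=01]: 0011  = hex 3
  rows 8-11 [u,v=10]: 0001  = hex 1
  rows 12-15 [u,v=11]: 0011  = hex 3
Counterexample vector (row 0 .. row 15) = 0001001100010011
Output column grouped in 4s = 0001 0011 0001 0011 = 0x1313
Convert to decimal digit by digit (value = value*16 + digit):
  1 -> 1
  1*16 + 3 = 19
  19*16 + 1 = 305
  305*16 + 3 = 4883
Decimal = 4883

4883


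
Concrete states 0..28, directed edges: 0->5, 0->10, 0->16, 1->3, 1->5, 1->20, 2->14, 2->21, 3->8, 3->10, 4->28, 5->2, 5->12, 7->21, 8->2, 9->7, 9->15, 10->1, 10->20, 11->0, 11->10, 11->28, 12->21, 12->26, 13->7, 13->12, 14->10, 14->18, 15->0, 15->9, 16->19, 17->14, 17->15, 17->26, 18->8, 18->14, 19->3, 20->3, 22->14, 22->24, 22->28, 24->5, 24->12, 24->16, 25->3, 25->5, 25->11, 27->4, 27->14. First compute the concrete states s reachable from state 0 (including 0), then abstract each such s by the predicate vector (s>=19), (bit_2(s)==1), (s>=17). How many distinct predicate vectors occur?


BFS from 0:
Concrete reachable: {0, 1, 2, 3, 5, 8, 10, 12, 14, 16, 18, 19, 20, 21, 26}
Abstract via predicates (s>=19), (bit_2(s)==1), (s>=17):
  (0,0,0) <- {0, 1, 2, 3, 8, 10, 16}
  (0,0,1) <- {18}
  (0,1,0) <- {5, 12, 14}
  (1,0,1) <- {19, 26}
  (1,1,1) <- {20, 21}
Distinct abstract states = 5

5


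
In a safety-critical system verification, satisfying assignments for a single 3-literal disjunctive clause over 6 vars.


Step 1: Total=2^6=64
Step 2: Unsat when all 3 false: 2^3=8
Step 3: Sat=64-8=56

56


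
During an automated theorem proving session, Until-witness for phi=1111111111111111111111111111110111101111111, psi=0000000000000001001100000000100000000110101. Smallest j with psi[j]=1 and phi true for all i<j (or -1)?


(phi U psi) at 0: need smallest j with psi[j]=1 and phi[i]=1 for all i in [0,j).
Scan from step 0:
  step 0: phi=1, psi=0 -> continue
  step 1: phi=1, psi=0 -> continue
  step 2: phi=1, psi=0 -> continue
  step 3: phi=1, psi=0 -> continue
  step 15: psi=1 and phi held for [0,15) -> witness found
Witness step = 15

15


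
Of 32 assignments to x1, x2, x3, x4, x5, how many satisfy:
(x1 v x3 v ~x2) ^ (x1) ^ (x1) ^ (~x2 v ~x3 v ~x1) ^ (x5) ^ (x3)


CNF with 6 clauses over 5 vars (32 assignments).
An assignment satisfies CNF iff every clause has >=1 true literal.
Check each row (bits = x1,x2,x3,x4,x5; clause T/F shown):
  row 0 [00000]: clauses=TFFTFF -> 0
  row 1 [00001]: clauses=TFFTTF -> 0
  row 2 [00010]: clauses=TFFTFF -> 0
  row 3 [00011]: clauses=TFFTTF -> 0
  row 4 [00100]: clauses=TFFTFT -> 0
  row 5 [00101]: clauses=TFFTTT -> 0
  row 6 [00110]: clauses=TFFTFT -> 0
  row 7 [00111]: clauses=TFFTTT -> 0
  row 8 [01000]: clauses=FFFTFF -> 0
  row 9 [01001]: clauses=FFFTTF -> 0
  row 10 [01010]: clauses=FFFTFF -> 0
  row 11 [01011]: clauses=FFFTTF -> 0
  row 12 [01100]: clauses=TFFTFT -> 0
  row 13 [01101]: clauses=TFFTTT -> 0
  row 14 [01110]: clauses=TFFTFT -> 0
  row 15 [01111]: clauses=TFFTTT -> 0
  row 16 [10000]: clauses=TTTTFF -> 0
  row 17 [10001]: clauses=TTTTTF -> 0
  row 18 [10010]: clauses=TTTTFF -> 0
  row 19 [10011]: clauses=TTTTTF -> 0
  row 20 [10100]: clauses=TTTTFT -> 0
  row 21 [10101]: clauses=TTTTTT -> 1
  row 22 [10110]: clauses=TTTTFT -> 0
  row 23 [10111]: clauses=TTTTTT -> 1
  row 24 [11000]: clauses=TTTTFF -> 0
  row 25 [11001]: clauses=TTTTTF -> 0
  row 26 [11010]: clauses=TTTTFF -> 0
  row 27 [11011]: clauses=TTTTTF -> 0
  row 28 [11100]: clauses=TTTFFT -> 0
  row 29 [11101]: clauses=TTTFTT -> 0
  row 30 [11110]: clauses=TTTFFT -> 0
  row 31 [11111]: clauses=TTTFTT -> 0
Full result column, 8 rows per line (x1,x2 fixed per line; x3,x4,x5 runs 000..111 left to right):
  rows 0-7 [x1,x2=00]: 00000000  (ones: 0)
  rows 8-15 [x1,x2=01]: 00000000  (ones: 0)
  rows 16-23 [x1,x2=10]: 00000101  (ones: 2)
  rows 24-31 [x1,x2=11]: 00000000  (ones: 0)
Satisfying assignments = 0+0+2+0 = 2

2


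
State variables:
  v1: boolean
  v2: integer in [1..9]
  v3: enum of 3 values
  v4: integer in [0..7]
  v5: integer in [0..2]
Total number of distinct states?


State space = product of domain sizes of all variables.
Domain sizes:
  v1 (boolean): 2
  v2 (integer in [1..9]): 9
  v3 (enum of 3 values): 3
  v4 (integer in [0..7]): 8
  v5 (integer in [0..2]): 3
Product = 2 * 9 * 3 * 8 * 3 = 1296

1296


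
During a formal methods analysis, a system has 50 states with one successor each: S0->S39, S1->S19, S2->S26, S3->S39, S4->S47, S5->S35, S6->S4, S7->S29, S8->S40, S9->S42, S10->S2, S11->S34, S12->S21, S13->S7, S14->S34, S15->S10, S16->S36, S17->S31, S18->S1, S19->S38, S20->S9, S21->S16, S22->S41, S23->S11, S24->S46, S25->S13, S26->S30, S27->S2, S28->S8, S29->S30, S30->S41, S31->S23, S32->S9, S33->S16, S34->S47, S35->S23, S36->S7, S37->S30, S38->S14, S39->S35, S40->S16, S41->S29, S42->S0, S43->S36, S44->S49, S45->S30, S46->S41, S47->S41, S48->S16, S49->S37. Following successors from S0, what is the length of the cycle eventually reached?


Trace from S0 until a state repeats:
  S0 -> S39 -> S35 -> S23 -> S11 -> S34 -> S47 -> S41 -> S29 -> S30 -> S41
S41 first seen at step 7, revisited at step 10.
Cycle length = 10 - 7 = 3

3


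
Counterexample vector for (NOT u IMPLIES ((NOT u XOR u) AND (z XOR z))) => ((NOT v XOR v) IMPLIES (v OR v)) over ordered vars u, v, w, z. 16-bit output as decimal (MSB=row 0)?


F1 = (NOT u IMPLIES ((NOT u XOR u) AND (z XOR z)))
F2 = ((NOT v XOR v) IMPLIES (v OR v))
Counterexample to F1=>F2 is where F1=1 and F2=0.
Evaluate each row (bits = u,v,w,z, MSB first):
  row 0 [0000]: F1=0 F2=0 -> F1&~F2 -> 0
  row 1 [0001]: F1=0 F2=0 -> F1&~F2 -> 0
  row 2 [0010]: F1=0 F2=0 -> F1&~F2 -> 0
  row 3 [0011]: F1=0 F2=0 -> F1&~F2 -> 0
  row 4 [0100]: F1=0 F2=1 -> F1&~F2 -> 0
  row 5 [0101]: F1=0 F2=1 -> F1&~F2 -> 0
  row 6 [0110]: F1=0 F2=1 -> F1&~F2 -> 0
  row 7 [0111]: F1=0 F2=1 -> F1&~F2 -> 0
  row 8 [1000]: F1=1 F2=0 -> F1&~F2 -> 1
  row 9 [1001]: F1=1 F2=0 -> F1&~F2 -> 1
  row 10 [1010]: F1=1 F2=0 -> F1&~F2 -> 1
  row 11 [1011]: F1=1 F2=0 -> F1&~F2 -> 1
  row 12 [1100]: F1=1 F2=1 -> F1&~F2 -> 0
  row 13 [1101]: F1=1 F2=1 -> F1&~F2 -> 0
  row 14 [1110]: F1=1 F2=1 -> F1&~F2 -> 0
  row 15 [1111]: F1=1 F2=1 -> F1&~F2 -> 0
Full result column, 4 rows per line (u,v fixed per line; w,z runs 00..11 left to right):
  rows 0-3 [u,v=00]: 0000  = hex 0
  rows 4-7 [u,v=01]: 0000  = hex 0
  rows 8-11 [u,v=10]: 1111  = hex F
  rows 12-15 [u,v=11]: 0000  = hex 0
Counterexample vector (row 0 .. row 15) = 0000000011110000
Output column grouped in 4s = 0000 0000 1111 0000 = 0x00F0
Convert to decimal digit by digit (value = value*16 + digit):
  0 -> 0
  0*16 + 0 = 0
  0*16 + 15 (F) = 15
  15*16 + 0 = 240
Decimal = 240

240


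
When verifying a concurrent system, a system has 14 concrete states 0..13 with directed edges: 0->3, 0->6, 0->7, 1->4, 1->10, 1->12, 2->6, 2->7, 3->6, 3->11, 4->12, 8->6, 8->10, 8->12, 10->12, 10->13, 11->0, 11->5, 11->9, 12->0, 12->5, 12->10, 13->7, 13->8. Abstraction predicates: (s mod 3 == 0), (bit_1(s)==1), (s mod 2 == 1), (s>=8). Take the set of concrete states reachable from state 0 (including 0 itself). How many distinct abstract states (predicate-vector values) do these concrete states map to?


BFS from 0:
Concrete reachable: {0, 3, 5, 6, 7, 9, 11}
Abstract via predicates (s mod 3 == 0), (bit_1(s)==1), (s mod 2 == 1), (s>=8):
  (0,0,1,0) <- {5}
  (0,1,1,0) <- {7}
  (0,1,1,1) <- {11}
  (1,0,0,0) <- {0}
  (1,0,1,1) <- {9}
  (1,1,0,0) <- {6}
  (1,1,1,0) <- {3}
Distinct abstract states = 7

7


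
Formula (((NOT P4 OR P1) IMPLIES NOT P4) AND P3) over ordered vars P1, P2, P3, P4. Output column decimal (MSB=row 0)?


Formula: (((NOT P4 OR P1) IMPLIES NOT P4) AND P3) over P1, P2, P3, P4 (16 rows)
Evaluate each row (bits = P1,P2,P3,P4, MSB first):
  row 0 [0000]: (((NOT 0 OR 0) IMPLIES NOT 0) AND 0) -> 0
  row 1 [0001]: (((NOT 1 OR 0) IMPLIES NOT 1) AND 0) -> 0
  row 2 [0010]: (((NOT 0 OR 0) IMPLIES NOT 0) AND 1) -> 1
  row 3 [0011]: (((NOT 1 OR 0) IMPLIES NOT 1) AND 1) -> 1
  row 4 [0100]: (((NOT 0 OR 0) IMPLIES NOT 0) AND 0) -> 0
  row 5 [0101]: (((NOT 1 OR 0) IMPLIES NOT 1) AND 0) -> 0
  row 6 [0110]: (((NOT 0 OR 0) IMPLIES NOT 0) AND 1) -> 1
  row 7 [0111]: (((NOT 1 OR 0) IMPLIES NOT 1) AND 1) -> 1
  row 8 [1000]: (((NOT 0 OR 1) IMPLIES NOT 0) AND 0) -> 0
  row 9 [1001]: (((NOT 1 OR 1) IMPLIES NOT 1) AND 0) -> 0
  row 10 [1010]: (((NOT 0 OR 1) IMPLIES NOT 0) AND 1) -> 1
  row 11 [1011]: (((NOT 1 OR 1) IMPLIES NOT 1) AND 1) -> 0
  row 12 [1100]: (((NOT 0 OR 1) IMPLIES NOT 0) AND 0) -> 0
  row 13 [1101]: (((NOT 1 OR 1) IMPLIES NOT 1) AND 0) -> 0
  row 14 [1110]: (((NOT 0 OR 1) IMPLIES NOT 0) AND 1) -> 1
  row 15 [1111]: (((NOT 1 OR 1) IMPLIES NOT 1) AND 1) -> 0
Full result column, 4 rows per line (P1,P2 fixed per line; P3,P4 runs 00..11 left to right):
  rows 0-3 [P1,P2=00]: 0011  = hex 3
  rows 4-7 [P1,P2=01]: 0011  = hex 3
  rows 8-11 [P1,P2=10]: 0010  = hex 2
  rows 12-15 [P1,P2=11]: 0010  = hex 2
Output column (row 0 .. row 15) = 0011001100100010
Output column grouped in 4s = 0011 0011 0010 0010 = 0x3322
Convert to decimal digit by digit (value = value*16 + digit):
  3 -> 3
  3*16 + 3 = 51
  51*16 + 2 = 818
  818*16 + 2 = 13090
Decimal = 13090

13090


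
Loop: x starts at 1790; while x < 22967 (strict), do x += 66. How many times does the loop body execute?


Step 1: x goes from 1790 toward 22967 by 66; the body runs while x<22967, so iterations = ceil((bound-start)/step)
Step 2: Distance=21177
Step 3: ceil(21177/66)=321

321


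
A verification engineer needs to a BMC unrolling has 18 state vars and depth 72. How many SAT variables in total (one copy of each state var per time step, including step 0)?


BMC unrolls to depth k, creating one copy of each state var for steps 0..k.
Step count = 72 + 1 = 73 (steps 0 through 72)
Vars per step = 18
Total = 18 * 73 = 1314

1314


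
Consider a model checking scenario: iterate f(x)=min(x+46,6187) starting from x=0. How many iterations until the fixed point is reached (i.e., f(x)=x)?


Step 1: x=0, cap=6187, increment=46
Step 2: x grows by 46 each step until capped at 6187; fixed point is x=6187
Step 3: iterations = ceil(6187/46) = 135

135


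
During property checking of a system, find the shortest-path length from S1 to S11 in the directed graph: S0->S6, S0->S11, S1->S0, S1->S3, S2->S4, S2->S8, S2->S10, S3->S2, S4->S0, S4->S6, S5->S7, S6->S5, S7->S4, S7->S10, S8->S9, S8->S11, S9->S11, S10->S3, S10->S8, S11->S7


BFS layer-by-layer from S1:
  dist 0: {S1}
  dist 1: {S0, S3}
  dist 2: {S2, S6, S11}
  -> S11 reached at distance 2
Shortest path length = 2

2


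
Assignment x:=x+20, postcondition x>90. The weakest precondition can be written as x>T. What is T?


Formula: wp(x:=E, P) = P[E/x] (substitute E for x in postcondition)
Step 1: Postcondition: x>90
Step 2: Substitute x+20 for x: x+20>90
Step 3: Solve for x: x > 90-20 = 70

70


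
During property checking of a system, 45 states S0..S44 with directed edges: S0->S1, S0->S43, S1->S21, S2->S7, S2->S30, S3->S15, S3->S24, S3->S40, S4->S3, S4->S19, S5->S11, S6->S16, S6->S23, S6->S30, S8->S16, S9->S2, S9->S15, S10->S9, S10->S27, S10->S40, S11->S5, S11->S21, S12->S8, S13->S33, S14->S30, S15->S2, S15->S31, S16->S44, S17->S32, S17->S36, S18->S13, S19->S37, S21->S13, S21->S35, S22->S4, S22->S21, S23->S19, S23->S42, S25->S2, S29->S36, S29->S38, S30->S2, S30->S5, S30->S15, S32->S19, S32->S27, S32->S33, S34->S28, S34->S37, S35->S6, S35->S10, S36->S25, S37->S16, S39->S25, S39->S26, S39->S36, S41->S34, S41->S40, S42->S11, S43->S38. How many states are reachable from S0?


BFS from S0:
  layer 0: {S0}
  layer 1: {S1, S43}
  layer 2: {S21, S38}
  layer 3: {S13, S35}
  layer 4: {S6, S10, S33}
  layer 5: {S9, S16, S23, S27, S30, S40}
  layer 6: {S2, S5, S15, S19, S42, S44}
  layer 7: {S7, S11, S31, S37}
Reachable set: {S0, S1, S2, S5, S6, S7, S9, S10, S11, S13, S15, S16, S19, S21, S23, S27, S30, S31, S33, S35, S37, S38, S40, S42, S43, S44}
Count = 26

26


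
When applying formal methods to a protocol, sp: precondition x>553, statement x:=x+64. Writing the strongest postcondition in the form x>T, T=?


Formula: sp(P, x:=E) = exists old_x. (x = E[old_x/x]) AND P[old_x/x] (old_x is the value of x before the assignment; eliminate old_x by solving x = E[old_x/x] for old_x)
Step 1: Precondition P: x>553, i.e. old_x > 553
Step 2: Assignment gives x = old_x + 64, so old_x = x - 64
Step 3: Substitute into P: x - 64 > 553
Step 4: Simplify: x > 553+64 = 617

617


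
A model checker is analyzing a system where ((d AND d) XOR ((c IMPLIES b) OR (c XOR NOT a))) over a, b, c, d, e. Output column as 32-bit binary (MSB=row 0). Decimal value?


Formula: ((d AND d) XOR ((c IMPLIES b) OR (c XOR NOT a))) over a, b, c, d, e (32 rows)
Evaluate each row (bits = a,b,c,d,e, MSB first):
  row 0 [00000]: ((0 AND 0) XOR ((0 IMPLIES 0) OR (0 XOR NOT 0))) -> 1
  row 1 [00001]: ((0 AND 0) XOR ((0 IMPLIES 0) OR (0 XOR NOT 0))) -> 1
  row 2 [00010]: ((1 AND 1) XOR ((0 IMPLIES 0) OR (0 XOR NOT 0))) -> 0
  row 3 [00011]: ((1 AND 1) XOR ((0 IMPLIES 0) OR (0 XOR NOT 0))) -> 0
  row 4 [00100]: ((0 AND 0) XOR ((1 IMPLIES 0) OR (1 XOR NOT 0))) -> 0
  row 5 [00101]: ((0 AND 0) XOR ((1 IMPLIES 0) OR (1 XOR NOT 0))) -> 0
  row 6 [00110]: ((1 AND 1) XOR ((1 IMPLIES 0) OR (1 XOR NOT 0))) -> 1
  row 7 [00111]: ((1 AND 1) XOR ((1 IMPLIES 0) OR (1 XOR NOT 0))) -> 1
  row 8 [01000]: ((0 AND 0) XOR ((0 IMPLIES 1) OR (0 XOR NOT 0))) -> 1
  row 9 [01001]: ((0 AND 0) XOR ((0 IMPLIES 1) OR (0 XOR NOT 0))) -> 1
  row 10 [01010]: ((1 AND 1) XOR ((0 IMPLIES 1) OR (0 XOR NOT 0))) -> 0
  row 11 [01011]: ((1 AND 1) XOR ((0 IMPLIES 1) OR (0 XOR NOT 0))) -> 0
  row 12 [01100]: ((0 AND 0) XOR ((1 IMPLIES 1) OR (1 XOR NOT 0))) -> 1
  row 13 [01101]: ((0 AND 0) XOR ((1 IMPLIES 1) OR (1 XOR NOT 0))) -> 1
  row 14 [01110]: ((1 AND 1) XOR ((1 IMPLIES 1) OR (1 XOR NOT 0))) -> 0
  row 15 [01111]: ((1 AND 1) XOR ((1 IMPLIES 1) OR (1 XOR NOT 0))) -> 0
  row 16 [10000]: ((0 AND 0) XOR ((0 IMPLIES 0) OR (0 XOR NOT 1))) -> 1
  row 17 [10001]: ((0 AND 0) XOR ((0 IMPLIES 0) OR (0 XOR NOT 1))) -> 1
  row 18 [10010]: ((1 AND 1) XOR ((0 IMPLIES 0) OR (0 XOR NOT 1))) -> 0
  row 19 [10011]: ((1 AND 1) XOR ((0 IMPLIES 0) OR (0 XOR NOT 1))) -> 0
  row 20 [10100]: ((0 AND 0) XOR ((1 IMPLIES 0) OR (1 XOR NOT 1))) -> 1
  row 21 [10101]: ((0 AND 0) XOR ((1 IMPLIES 0) OR (1 XOR NOT 1))) -> 1
  row 22 [10110]: ((1 AND 1) XOR ((1 IMPLIES 0) OR (1 XOR NOT 1))) -> 0
  row 23 [10111]: ((1 AND 1) XOR ((1 IMPLIES 0) OR (1 XOR NOT 1))) -> 0
  row 24 [11000]: ((0 AND 0) XOR ((0 IMPLIES 1) OR (0 XOR NOT 1))) -> 1
  row 25 [11001]: ((0 AND 0) XOR ((0 IMPLIES 1) OR (0 XOR NOT 1))) -> 1
  row 26 [11010]: ((1 AND 1) XOR ((0 IMPLIES 1) OR (0 XOR NOT 1))) -> 0
  row 27 [11011]: ((1 AND 1) XOR ((0 IMPLIES 1) OR (0 XOR NOT 1))) -> 0
  row 28 [11100]: ((0 AND 0) XOR ((1 IMPLIES 1) OR (1 XOR NOT 1))) -> 1
  row 29 [11101]: ((0 AND 0) XOR ((1 IMPLIES 1) OR (1 XOR NOT 1))) -> 1
  row 30 [11110]: ((1 AND 1) XOR ((1 IMPLIES 1) OR (1 XOR NOT 1))) -> 0
  row 31 [11111]: ((1 AND 1) XOR ((1 IMPLIES 1) OR (1 XOR NOT 1))) -> 0
Full result column, 4 rows per line (a,b,c fixed per line; d,e runs 00..11 left to right):
  rows 0-3 [a,b,c=000]: 1100  = hex C
  rows 4-7 [a,b,c=001]: 0011  = hex 3
  rows 8-11 [a,b,c=010]: 1100  = hex C
  rows 12-15 [a,b,c=011]: 1100  = hex C
  rows 16-19 [a,b,c=100]: 1100  = hex C
  rows 20-23 [a,b,c=101]: 1100  = hex C
  rows 24-27 [a,b,c=110]: 1100  = hex C
  rows 28-31 [a,b,c=111]: 1100  = hex C
Output column (row 0 .. row 31) = 11000011110011001100110011001100
Output column grouped in 4s = 1100 0011 1100 1100 1100 1100 1100 1100 = 0xC3CCCCCC
Convert to decimal digit by digit (value = value*16 + digit):
  C -> 12
  12*16 + 3 = 195
  195*16 + 12 (C) = 3132
  3132*16 + 12 (C) = 50124
  50124*16 + 12 (C) = 801996
  801996*16 + 12 (C) = 12831948
  12831948*16 + 12 (C) = 205311180
  205311180*16 + 12 (C) = 3284978892
Decimal = 3284978892

3284978892


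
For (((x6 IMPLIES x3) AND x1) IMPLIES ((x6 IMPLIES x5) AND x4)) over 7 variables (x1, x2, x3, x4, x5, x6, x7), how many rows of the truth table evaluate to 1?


Formula: (((x6 IMPLIES x3) AND x1) IMPLIES ((x6 IMPLIES x5) AND x4)) over 7 vars (128 rows)
Evaluate each row (x1, x2, x3, x4, x5, x6, x7 as bits, MSB first):
  row 0 [0000000]: (((0 IMPLIES 0) AND 0) IMPLIES ((0 IMPLIES 0) AND 0)) -> 1
  row 1 [0000001]: (((0 IMPLIES 0) AND 0) IMPLIES ((0 IMPLIES 0) AND 0)) -> 1
  row 2 [0000010]: (((1 IMPLIES 0) AND 0) IMPLIES ((1 IMPLIES 0) AND 0)) -> 1
  row 3 [0000011]: (((1 IMPLIES 0) AND 0) IMPLIES ((1 IMPLIES 0) AND 0)) -> 1
  row 4 [0000100]: (((0 IMPLIES 0) AND 0) IMPLIES ((0 IMPLIES 1) AND 0)) -> 1
  (every remaining row is evaluated the same way; all 128 results are listed next)
Full result column, 8 rows per line (x1,x2,x3,x4 fixed per line; x5,x6,x7 runs 000..111 left to right):
  rows 0-7 [x1,x2,x3,x4=0000]: 11111111  (ones: 8)
  rows 8-15 [x1,x2,x3,x4=0001]: 11111111  (ones: 8)
  rows 16-23 [x1,x2,x3,x4=0010]: 11111111  (ones: 8)
  rows 24-31 [x1,x2,x3,x4=0011]: 11111111  (ones: 8)
  rows 32-39 [x1,x2,x3,x4=0100]: 11111111  (ones: 8)
  rows 40-47 [x1,x2,x3,x4=0101]: 11111111  (ones: 8)
  rows 48-55 [x1,x2,x3,x4=0110]: 11111111  (ones: 8)
  rows 56-63 [x1,x2,x3,x4=0111]: 11111111  (ones: 8)
  rows 64-71 [x1,x2,x3,x4=1000]: 00110011  (ones: 4)
  rows 72-79 [x1,x2,x3,x4=1001]: 11111111  (ones: 8)
  rows 80-87 [x1,x2,x3,x4=1010]: 00000000  (ones: 0)
  rows 88-95 [x1,x2,x3,x4=1011]: 11001111  (ones: 6)
  rows 96-103 [x1,x2,x3,x4=1100]: 00110011  (ones: 4)
  rows 104-111 [x1,x2,x3,x4=1101]: 11111111  (ones: 8)
  rows 112-119 [x1,x2,x3,x4=1110]: 00000000  (ones: 0)
  rows 120-127 [x1,x2,x3,x4=1111]: 11001111  (ones: 6)
Count of 1-rows = 8+8+8+8+8+8+8+8+4+8+0+6+4+8+0+6 = 100

100


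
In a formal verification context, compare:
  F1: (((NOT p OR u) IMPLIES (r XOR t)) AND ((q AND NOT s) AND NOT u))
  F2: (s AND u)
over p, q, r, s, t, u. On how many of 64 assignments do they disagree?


F1 = (((NOT p OR u) IMPLIES (r XOR t)) AND ((q AND NOT s) AND NOT u))
F2 = (s AND u)
Evaluate both on each of 64 rows (bits = p,q,r,s,t,u):
  row 0 [000000]: F1=0 F2=0 -> 0
  row 1 [000001]: F1=0 F2=0 -> 0
  row 2 [000010]: F1=0 F2=0 -> 0
  row 3 [000011]: F1=0 F2=0 -> 0
  row 4 [000100]: F1=0 F2=0 -> 0
  (every remaining row is evaluated the same way; all 64 results are listed next)
Full result column, 8 rows per line (p,q,r fixed per line; s,t,u runs 000..111 left to right):
  rows 0-7 [p,q,r=000]: 00000101  (ones: 2)
  rows 8-15 [p,q,r=001]: 00000101  (ones: 2)
  rows 16-23 [p,q,r=010]: 00100101  (ones: 3)
  rows 24-31 [p,q,r=011]: 10000101  (ones: 3)
  rows 32-39 [p,q,r=100]: 00000101  (ones: 2)
  rows 40-47 [p,q,r=101]: 00000101  (ones: 2)
  rows 48-55 [p,q,r=110]: 10100101  (ones: 4)
  rows 56-63 [p,q,r=111]: 10100101  (ones: 4)
Disagreements = 2+2+3+3+2+2+4+4 = 22

22


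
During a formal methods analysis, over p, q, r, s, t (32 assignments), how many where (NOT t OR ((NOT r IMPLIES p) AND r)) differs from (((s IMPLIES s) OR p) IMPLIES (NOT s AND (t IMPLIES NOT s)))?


F1 = (NOT t OR ((NOT r IMPLIES p) AND r))
F2 = (((s IMPLIES s) OR p) IMPLIES (NOT s AND (t IMPLIES NOT s)))
Evaluate both on each of 32 rows (bits = p,q,r,s,t):
  row 0 [00000]: F1=1 F2=1 -> 0
  row 1 [00001]: F1=0 F2=1 (differ) -> 1
  row 2 [00010]: F1=1 F2=0 (differ) -> 1
  row 3 [00011]: F1=0 F2=0 -> 0
  row 4 [00100]: F1=1 F2=1 -> 0
  row 5 [00101]: F1=1 F2=1 -> 0
  row 6 [00110]: F1=1 F2=0 (differ) -> 1
  row 7 [00111]: F1=1 F2=0 (differ) -> 1
  row 8 [01000]: F1=1 F2=1 -> 0
  row 9 [01001]: F1=0 F2=1 (differ) -> 1
  row 10 [01010]: F1=1 F2=0 (differ) -> 1
  row 11 [01011]: F1=0 F2=0 -> 0
  row 12 [01100]: F1=1 F2=1 -> 0
  row 13 [01101]: F1=1 F2=1 -> 0
  row 14 [01110]: F1=1 F2=0 (differ) -> 1
  row 15 [01111]: F1=1 F2=0 (differ) -> 1
  row 16 [10000]: F1=1 F2=1 -> 0
  row 17 [10001]: F1=0 F2=1 (differ) -> 1
  row 18 [10010]: F1=1 F2=0 (differ) -> 1
  row 19 [10011]: F1=0 F2=0 -> 0
  row 20 [10100]: F1=1 F2=1 -> 0
  row 21 [10101]: F1=1 F2=1 -> 0
  row 22 [10110]: F1=1 F2=0 (differ) -> 1
  row 23 [10111]: F1=1 F2=0 (differ) -> 1
  row 24 [11000]: F1=1 F2=1 -> 0
  row 25 [11001]: F1=0 F2=1 (differ) -> 1
  row 26 [11010]: F1=1 F2=0 (differ) -> 1
  row 27 [11011]: F1=0 F2=0 -> 0
  row 28 [11100]: F1=1 F2=1 -> 0
  row 29 [11101]: F1=1 F2=1 -> 0
  row 30 [11110]: F1=1 F2=0 (differ) -> 1
  row 31 [11111]: F1=1 F2=0 (differ) -> 1
Full result column, 8 rows per line (p,q fixed per line; r,s,t runs 000..111 left to right):
  rows 0-7 [p,q=00]: 01100011  (ones: 4)
  rows 8-15 [p,q=01]: 01100011  (ones: 4)
  rows 16-23 [p,q=10]: 01100011  (ones: 4)
  rows 24-31 [p,q=11]: 01100011  (ones: 4)
Disagreements = 4+4+4+4 = 16

16


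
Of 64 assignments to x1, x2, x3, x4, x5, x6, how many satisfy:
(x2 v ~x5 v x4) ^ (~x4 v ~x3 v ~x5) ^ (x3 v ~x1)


CNF with 3 clauses over 6 vars (64 assignments).
An assignment satisfies CNF iff every clause has >=1 true literal.
Check each row (bits = x1,x2,x3,x4,x5,x6; clause T/F shown):
  row 0 [000000]: clauses=TTT -> 1
  row 1 [000001]: clauses=TTT -> 1
  row 2 [000010]: clauses=FTT -> 0
  row 3 [000011]: clauses=FTT -> 0
  row 4 [000100]: clauses=TTT -> 1
  (every remaining row is evaluated the same way; all 64 results are listed next)
Full result column, 8 rows per line (x1,x2,x3 fixed per line; x4,x5,x6 runs 000..111 left to right):
  rows 0-7 [x1,x2,x3=000]: 11001111  (ones: 6)
  rows 8-15 [x1,x2,x3=001]: 11001100  (ones: 4)
  rows 16-23 [x1,x2,x3=010]: 11111111  (ones: 8)
  rows 24-31 [x1,x2,x3=011]: 11111100  (ones: 6)
  rows 32-39 [x1,x2,x3=100]: 00000000  (ones: 0)
  rows 40-47 [x1,x2,x3=101]: 11001100  (ones: 4)
  rows 48-55 [x1,x2,x3=110]: 00000000  (ones: 0)
  rows 56-63 [x1,x2,x3=111]: 11111100  (ones: 6)
Satisfying assignments = 6+4+8+6+0+4+0+6 = 34

34


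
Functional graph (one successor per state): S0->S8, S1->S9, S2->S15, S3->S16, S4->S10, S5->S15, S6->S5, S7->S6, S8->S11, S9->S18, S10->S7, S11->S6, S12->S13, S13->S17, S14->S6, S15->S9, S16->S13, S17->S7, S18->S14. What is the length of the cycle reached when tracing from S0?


Trace from S0 until a state repeats:
  S0 -> S8 -> S11 -> S6 -> S5 -> S15 -> S9 -> S18 -> S14 -> S6
S6 first seen at step 3, revisited at step 9.
Cycle length = 9 - 3 = 6

6


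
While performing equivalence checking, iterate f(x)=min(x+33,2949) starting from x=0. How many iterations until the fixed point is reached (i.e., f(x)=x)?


Step 1: x=0, cap=2949, increment=33
Step 2: x grows by 33 each step until capped at 2949; fixed point is x=2949
Step 3: iterations = ceil(2949/33) = 90

90


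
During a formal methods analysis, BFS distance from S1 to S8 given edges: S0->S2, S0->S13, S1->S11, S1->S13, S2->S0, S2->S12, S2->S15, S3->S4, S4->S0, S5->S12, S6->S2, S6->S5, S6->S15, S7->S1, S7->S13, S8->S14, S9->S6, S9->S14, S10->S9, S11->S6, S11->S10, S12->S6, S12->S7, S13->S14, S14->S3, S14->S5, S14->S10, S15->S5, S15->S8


BFS layer-by-layer from S1:
  dist 0: {S1}
  dist 1: {S11, S13}
  dist 2: {S6, S10, S14}
  dist 3: {S2, S3, S5, S9, S15}
  dist 4: {S0, S4, S8, S12}
  -> S8 reached at distance 4
Shortest path length = 4

4


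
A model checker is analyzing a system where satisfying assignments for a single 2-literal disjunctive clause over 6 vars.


Step 1: Total=2^6=64
Step 2: Unsat when all 2 false: 2^4=16
Step 3: Sat=64-16=48

48


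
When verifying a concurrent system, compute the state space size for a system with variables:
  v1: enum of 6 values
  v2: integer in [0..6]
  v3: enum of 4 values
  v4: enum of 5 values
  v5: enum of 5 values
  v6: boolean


State space = product of domain sizes of all variables.
Domain sizes:
  v1 (enum of 6 values): 6
  v2 (integer in [0..6]): 7
  v3 (enum of 4 values): 4
  v4 (enum of 5 values): 5
  v5 (enum of 5 values): 5
  v6 (boolean): 2
Product = 6 * 7 * 4 * 5 * 5 * 2 = 8400

8400


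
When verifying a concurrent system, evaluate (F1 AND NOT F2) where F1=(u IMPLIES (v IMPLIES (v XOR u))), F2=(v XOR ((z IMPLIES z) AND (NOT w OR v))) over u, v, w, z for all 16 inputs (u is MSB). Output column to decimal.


F1 = (u IMPLIES (v IMPLIES (v XOR u)))
F2 = (v XOR ((z IMPLIES z) AND (NOT w OR v)))
Counterexample to F1=>F2 is where F1=1 and F2=0.
Evaluate each row (bits = u,v,w,z, MSB first):
  row 0 [0000]: F1=1 F2=1 -> F1&~F2 -> 0
  row 1 [0001]: F1=1 F2=1 -> F1&~F2 -> 0
  row 2 [0010]: F1=1 F2=0 -> F1&~F2 -> 1
  row 3 [0011]: F1=1 F2=0 -> F1&~F2 -> 1
  row 4 [0100]: F1=1 F2=0 -> F1&~F2 -> 1
  row 5 [0101]: F1=1 F2=0 -> F1&~F2 -> 1
  row 6 [0110]: F1=1 F2=0 -> F1&~F2 -> 1
  row 7 [0111]: F1=1 F2=0 -> F1&~F2 -> 1
  row 8 [1000]: F1=1 F2=1 -> F1&~F2 -> 0
  row 9 [1001]: F1=1 F2=1 -> F1&~F2 -> 0
  row 10 [1010]: F1=1 F2=0 -> F1&~F2 -> 1
  row 11 [1011]: F1=1 F2=0 -> F1&~F2 -> 1
  row 12 [1100]: F1=0 F2=0 -> F1&~F2 -> 0
  row 13 [1101]: F1=0 F2=0 -> F1&~F2 -> 0
  row 14 [1110]: F1=0 F2=0 -> F1&~F2 -> 0
  row 15 [1111]: F1=0 F2=0 -> F1&~F2 -> 0
Full result column, 4 rows per line (u,v fixed per line; w,z runs 00..11 left to right):
  rows 0-3 [u,v=00]: 0011  = hex 3
  rows 4-7 [u,v=01]: 1111  = hex F
  rows 8-11 [u,v=10]: 0011  = hex 3
  rows 12-15 [u,v=11]: 0000  = hex 0
Counterexample vector (row 0 .. row 15) = 0011111100110000
Output column grouped in 4s = 0011 1111 0011 0000 = 0x3F30
Convert to decimal digit by digit (value = value*16 + digit):
  3 -> 3
  3*16 + 15 (F) = 63
  63*16 + 3 = 1011
  1011*16 + 0 = 16176
Decimal = 16176

16176


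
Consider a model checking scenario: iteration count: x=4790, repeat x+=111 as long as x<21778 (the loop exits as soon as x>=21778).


Step 1: x goes from 4790 toward 21778 by 111; the body runs while x<21778, so iterations = ceil((bound-start)/step)
Step 2: Distance=16988
Step 3: ceil(16988/111)=154

154


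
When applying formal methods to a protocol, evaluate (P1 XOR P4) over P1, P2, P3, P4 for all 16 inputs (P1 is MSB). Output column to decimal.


Formula: (P1 XOR P4) over P1, P2, P3, P4 (16 rows)
Evaluate each row (bits = P1,P2,P3,P4, MSB first):
  row 0 [0000]: (0 XOR 0) -> 0
  row 1 [0001]: (0 XOR 1) -> 1
  row 2 [0010]: (0 XOR 0) -> 0
  row 3 [0011]: (0 XOR 1) -> 1
  row 4 [0100]: (0 XOR 0) -> 0
  row 5 [0101]: (0 XOR 1) -> 1
  row 6 [0110]: (0 XOR 0) -> 0
  row 7 [0111]: (0 XOR 1) -> 1
  row 8 [1000]: (1 XOR 0) -> 1
  row 9 [1001]: (1 XOR 1) -> 0
  row 10 [1010]: (1 XOR 0) -> 1
  row 11 [1011]: (1 XOR 1) -> 0
  row 12 [1100]: (1 XOR 0) -> 1
  row 13 [1101]: (1 XOR 1) -> 0
  row 14 [1110]: (1 XOR 0) -> 1
  row 15 [1111]: (1 XOR 1) -> 0
Full result column, 4 rows per line (P1,P2 fixed per line; P3,P4 runs 00..11 left to right):
  rows 0-3 [P1,P2=00]: 0101  = hex 5
  rows 4-7 [P1,P2=01]: 0101  = hex 5
  rows 8-11 [P1,P2=10]: 1010  = hex A
  rows 12-15 [P1,P2=11]: 1010  = hex A
Output column (row 0 .. row 15) = 0101010110101010
Output column grouped in 4s = 0101 0101 1010 1010 = 0x55AA
Convert to decimal digit by digit (value = value*16 + digit):
  5 -> 5
  5*16 + 5 = 85
  85*16 + 10 (A) = 1370
  1370*16 + 10 (A) = 21930
Decimal = 21930

21930


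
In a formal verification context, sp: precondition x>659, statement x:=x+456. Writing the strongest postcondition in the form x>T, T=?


Formula: sp(P, x:=E) = exists old_x. (x = E[old_x/x]) AND P[old_x/x] (old_x is the value of x before the assignment; eliminate old_x by solving x = E[old_x/x] for old_x)
Step 1: Precondition P: x>659, i.e. old_x > 659
Step 2: Assignment gives x = old_x + 456, so old_x = x - 456
Step 3: Substitute into P: x - 456 > 659
Step 4: Simplify: x > 659+456 = 1115

1115


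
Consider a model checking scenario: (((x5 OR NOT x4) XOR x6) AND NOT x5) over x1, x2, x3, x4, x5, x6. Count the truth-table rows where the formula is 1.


Formula: (((x5 OR NOT x4) XOR x6) AND NOT x5) over 6 vars (64 rows)
Evaluate each row (x1, x2, x3, x4, x5, x6 as bits, MSB first):
  row 0 [000000]: (((0 OR NOT 0) XOR 0) AND NOT 0) -> 1
  row 1 [000001]: (((0 OR NOT 0) XOR 1) AND NOT 0) -> 0
  row 2 [000010]: (((1 OR NOT 0) XOR 0) AND NOT 1) -> 0
  row 3 [000011]: (((1 OR NOT 0) XOR 1) AND NOT 1) -> 0
  row 4 [000100]: (((0 OR NOT 1) XOR 0) AND NOT 0) -> 0
  (every remaining row is evaluated the same way; all 64 results are listed next)
Full result column, 8 rows per line (x1,x2,x3 fixed per line; x4,x5,x6 runs 000..111 left to right):
  rows 0-7 [x1,x2,x3=000]: 10000100  (ones: 2)
  rows 8-15 [x1,x2,x3=001]: 10000100  (ones: 2)
  rows 16-23 [x1,x2,x3=010]: 10000100  (ones: 2)
  rows 24-31 [x1,x2,x3=011]: 10000100  (ones: 2)
  rows 32-39 [x1,x2,x3=100]: 10000100  (ones: 2)
  rows 40-47 [x1,x2,x3=101]: 10000100  (ones: 2)
  rows 48-55 [x1,x2,x3=110]: 10000100  (ones: 2)
  rows 56-63 [x1,x2,x3=111]: 10000100  (ones: 2)
Count of 1-rows = 2+2+2+2+2+2+2+2 = 16

16


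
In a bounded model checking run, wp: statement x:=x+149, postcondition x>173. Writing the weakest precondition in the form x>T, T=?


Formula: wp(x:=E, P) = P[E/x] (substitute E for x in postcondition)
Step 1: Postcondition: x>173
Step 2: Substitute x+149 for x: x+149>173
Step 3: Solve for x: x > 173-149 = 24

24


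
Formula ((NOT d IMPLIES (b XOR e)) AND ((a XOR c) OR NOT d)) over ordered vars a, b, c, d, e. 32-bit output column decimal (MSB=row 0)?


Formula: ((NOT d IMPLIES (b XOR e)) AND ((a XOR c) OR NOT d)) over a, b, c, d, e (32 rows)
Evaluate each row (bits = a,b,c,d,e, MSB first):
  row 0 [00000]: ((NOT 0 IMPLIES (0 XOR 0)) AND ((0 XOR 0) OR NOT 0)) -> 0
  row 1 [00001]: ((NOT 0 IMPLIES (0 XOR 1)) AND ((0 XOR 0) OR NOT 0)) -> 1
  row 2 [00010]: ((NOT 1 IMPLIES (0 XOR 0)) AND ((0 XOR 0) OR NOT 1)) -> 0
  row 3 [00011]: ((NOT 1 IMPLIES (0 XOR 1)) AND ((0 XOR 0) OR NOT 1)) -> 0
  row 4 [00100]: ((NOT 0 IMPLIES (0 XOR 0)) AND ((0 XOR 1) OR NOT 0)) -> 0
  row 5 [00101]: ((NOT 0 IMPLIES (0 XOR 1)) AND ((0 XOR 1) OR NOT 0)) -> 1
  row 6 [00110]: ((NOT 1 IMPLIES (0 XOR 0)) AND ((0 XOR 1) OR NOT 1)) -> 1
  row 7 [00111]: ((NOT 1 IMPLIES (0 XOR 1)) AND ((0 XOR 1) OR NOT 1)) -> 1
  row 8 [01000]: ((NOT 0 IMPLIES (1 XOR 0)) AND ((0 XOR 0) OR NOT 0)) -> 1
  row 9 [01001]: ((NOT 0 IMPLIES (1 XOR 1)) AND ((0 XOR 0) OR NOT 0)) -> 0
  row 10 [01010]: ((NOT 1 IMPLIES (1 XOR 0)) AND ((0 XOR 0) OR NOT 1)) -> 0
  row 11 [01011]: ((NOT 1 IMPLIES (1 XOR 1)) AND ((0 XOR 0) OR NOT 1)) -> 0
  row 12 [01100]: ((NOT 0 IMPLIES (1 XOR 0)) AND ((0 XOR 1) OR NOT 0)) -> 1
  row 13 [01101]: ((NOT 0 IMPLIES (1 XOR 1)) AND ((0 XOR 1) OR NOT 0)) -> 0
  row 14 [01110]: ((NOT 1 IMPLIES (1 XOR 0)) AND ((0 XOR 1) OR NOT 1)) -> 1
  row 15 [01111]: ((NOT 1 IMPLIES (1 XOR 1)) AND ((0 XOR 1) OR NOT 1)) -> 1
  row 16 [10000]: ((NOT 0 IMPLIES (0 XOR 0)) AND ((1 XOR 0) OR NOT 0)) -> 0
  row 17 [10001]: ((NOT 0 IMPLIES (0 XOR 1)) AND ((1 XOR 0) OR NOT 0)) -> 1
  row 18 [10010]: ((NOT 1 IMPLIES (0 XOR 0)) AND ((1 XOR 0) OR NOT 1)) -> 1
  row 19 [10011]: ((NOT 1 IMPLIES (0 XOR 1)) AND ((1 XOR 0) OR NOT 1)) -> 1
  row 20 [10100]: ((NOT 0 IMPLIES (0 XOR 0)) AND ((1 XOR 1) OR NOT 0)) -> 0
  row 21 [10101]: ((NOT 0 IMPLIES (0 XOR 1)) AND ((1 XOR 1) OR NOT 0)) -> 1
  row 22 [10110]: ((NOT 1 IMPLIES (0 XOR 0)) AND ((1 XOR 1) OR NOT 1)) -> 0
  row 23 [10111]: ((NOT 1 IMPLIES (0 XOR 1)) AND ((1 XOR 1) OR NOT 1)) -> 0
  row 24 [11000]: ((NOT 0 IMPLIES (1 XOR 0)) AND ((1 XOR 0) OR NOT 0)) -> 1
  row 25 [11001]: ((NOT 0 IMPLIES (1 XOR 1)) AND ((1 XOR 0) OR NOT 0)) -> 0
  row 26 [11010]: ((NOT 1 IMPLIES (1 XOR 0)) AND ((1 XOR 0) OR NOT 1)) -> 1
  row 27 [11011]: ((NOT 1 IMPLIES (1 XOR 1)) AND ((1 XOR 0) OR NOT 1)) -> 1
  row 28 [11100]: ((NOT 0 IMPLIES (1 XOR 0)) AND ((1 XOR 1) OR NOT 0)) -> 1
  row 29 [11101]: ((NOT 0 IMPLIES (1 XOR 1)) AND ((1 XOR 1) OR NOT 0)) -> 0
  row 30 [11110]: ((NOT 1 IMPLIES (1 XOR 0)) AND ((1 XOR 1) OR NOT 1)) -> 0
  row 31 [11111]: ((NOT 1 IMPLIES (1 XOR 1)) AND ((1 XOR 1) OR NOT 1)) -> 0
Full result column, 4 rows per line (a,b,c fixed per line; d,e runs 00..11 left to right):
  rows 0-3 [a,b,c=000]: 0100  = hex 4
  rows 4-7 [a,b,c=001]: 0111  = hex 7
  rows 8-11 [a,b,c=010]: 1000  = hex 8
  rows 12-15 [a,b,c=011]: 1011  = hex B
  rows 16-19 [a,b,c=100]: 0111  = hex 7
  rows 20-23 [a,b,c=101]: 0100  = hex 4
  rows 24-27 [a,b,c=110]: 1011  = hex B
  rows 28-31 [a,b,c=111]: 1000  = hex 8
Output column (row 0 .. row 31) = 01000111100010110111010010111000
Output column grouped in 4s = 0100 0111 1000 1011 0111 0100 1011 1000 = 0x478B74B8
Convert to decimal digit by digit (value = value*16 + digit):
  4 -> 4
  4*16 + 7 = 71
  71*16 + 8 = 1144
  1144*16 + 11 (B) = 18315
  18315*16 + 7 = 293047
  293047*16 + 4 = 4688756
  4688756*16 + 11 (B) = 75020107
  75020107*16 + 8 = 1200321720
Decimal = 1200321720

1200321720


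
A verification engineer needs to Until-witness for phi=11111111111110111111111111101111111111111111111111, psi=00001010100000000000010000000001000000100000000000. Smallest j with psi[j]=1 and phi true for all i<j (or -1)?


(phi U psi) at 0: need smallest j with psi[j]=1 and phi[i]=1 for all i in [0,j).
Scan from step 0:
  step 0: phi=1, psi=0 -> continue
  step 1: phi=1, psi=0 -> continue
  step 2: phi=1, psi=0 -> continue
  step 3: phi=1, psi=0 -> continue
  step 4: psi=1 and phi held for [0,4) -> witness found
Witness step = 4

4


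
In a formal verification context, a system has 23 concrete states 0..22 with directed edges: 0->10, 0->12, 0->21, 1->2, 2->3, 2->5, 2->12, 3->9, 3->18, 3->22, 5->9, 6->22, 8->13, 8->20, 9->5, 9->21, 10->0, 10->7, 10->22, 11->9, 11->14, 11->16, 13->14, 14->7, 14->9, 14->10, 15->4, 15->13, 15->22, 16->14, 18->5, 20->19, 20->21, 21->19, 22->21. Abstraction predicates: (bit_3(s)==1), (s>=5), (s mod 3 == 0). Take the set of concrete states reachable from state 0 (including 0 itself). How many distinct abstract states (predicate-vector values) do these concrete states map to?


BFS from 0:
Concrete reachable: {0, 7, 10, 12, 19, 21, 22}
Abstract via predicates (bit_3(s)==1), (s>=5), (s mod 3 == 0):
  (0,0,1) <- {0}
  (0,1,0) <- {7, 19, 22}
  (0,1,1) <- {21}
  (1,1,0) <- {10}
  (1,1,1) <- {12}
Distinct abstract states = 5

5


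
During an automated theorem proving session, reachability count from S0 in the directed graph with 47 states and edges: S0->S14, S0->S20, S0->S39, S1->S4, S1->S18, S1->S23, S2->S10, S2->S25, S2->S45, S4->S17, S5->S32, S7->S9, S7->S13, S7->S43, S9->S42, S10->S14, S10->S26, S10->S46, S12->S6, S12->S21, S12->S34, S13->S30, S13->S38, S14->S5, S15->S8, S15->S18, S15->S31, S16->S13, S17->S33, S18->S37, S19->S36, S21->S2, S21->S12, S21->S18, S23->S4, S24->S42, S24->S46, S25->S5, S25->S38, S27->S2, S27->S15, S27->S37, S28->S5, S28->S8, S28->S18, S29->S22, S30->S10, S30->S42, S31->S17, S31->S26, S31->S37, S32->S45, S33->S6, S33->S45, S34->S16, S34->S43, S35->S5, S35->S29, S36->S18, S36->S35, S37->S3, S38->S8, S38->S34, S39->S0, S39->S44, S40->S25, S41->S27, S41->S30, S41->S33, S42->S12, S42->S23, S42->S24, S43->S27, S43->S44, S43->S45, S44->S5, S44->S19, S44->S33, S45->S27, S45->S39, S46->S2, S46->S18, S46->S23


BFS from S0:
  layer 0: {S0}
  layer 1: {S14, S20, S39}
  layer 2: {S5, S44}
  layer 3: {S19, S32, S33}
  layer 4: {S6, S36, S45}
  layer 5: {S18, S27, S35}
  layer 6: {S2, S15, S29, S37}
  layer 7: {S3, S8, S10, S22, S25, S31}
  layer 8: {S17, S26, S38, S46}
  layer 9: {S23, S34}
  layer 10: {S4, S16, S43}
  layer 11: {S13}
  layer 12: {S30}
  layer 13: {S42}
  layer 14: {S12, S24}
  layer 15: {S21}
Reachable set: {S0, S2, S3, S4, S5, S6, S8, S10, S12, S13, S14, S15, S16, S17, S18, S19, S20, S21, S22, S23, S24, S25, S26, S27, S29, S30, S31, S32, S33, S34, S35, S36, S37, S38, S39, S42, S43, S44, S45, S46}
Count = 40

40
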